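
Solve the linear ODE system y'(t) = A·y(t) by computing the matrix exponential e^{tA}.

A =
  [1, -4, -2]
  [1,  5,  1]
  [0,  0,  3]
e^{tA} =
  [-2*t*exp(3*t) + exp(3*t), -4*t*exp(3*t), -2*t*exp(3*t)]
  [t*exp(3*t), 2*t*exp(3*t) + exp(3*t), t*exp(3*t)]
  [0, 0, exp(3*t)]

Strategy: write A = P · J · P⁻¹ where J is a Jordan canonical form, so e^{tA} = P · e^{tJ} · P⁻¹, and e^{tJ} can be computed block-by-block.

A has Jordan form
J =
  [3, 1, 0]
  [0, 3, 0]
  [0, 0, 3]
(up to reordering of blocks).

Per-block formulas:
  For a 1×1 block at λ = 3: exp(t · [3]) = [e^(3t)].
  For a 2×2 Jordan block J_2(3): exp(t · J_2(3)) = e^(3t)·(I + t·N), where N is the 2×2 nilpotent shift.

After assembling e^{tJ} and conjugating by P, we get:

e^{tA} =
  [-2*t*exp(3*t) + exp(3*t), -4*t*exp(3*t), -2*t*exp(3*t)]
  [t*exp(3*t), 2*t*exp(3*t) + exp(3*t), t*exp(3*t)]
  [0, 0, exp(3*t)]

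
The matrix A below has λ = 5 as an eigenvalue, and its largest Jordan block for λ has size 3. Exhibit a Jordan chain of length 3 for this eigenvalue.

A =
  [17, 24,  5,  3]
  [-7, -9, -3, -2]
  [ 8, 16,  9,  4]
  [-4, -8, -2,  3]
A Jordan chain for λ = 5 of length 3:
v_1 = (4, -2, 0, 0)ᵀ
v_2 = (12, -7, 8, -4)ᵀ
v_3 = (1, 0, 0, 0)ᵀ

Let N = A − (5)·I. We want v_3 with N^3 v_3 = 0 but N^2 v_3 ≠ 0; then v_{j-1} := N · v_j for j = 3, …, 2.

Pick v_3 = (1, 0, 0, 0)ᵀ.
Then v_2 = N · v_3 = (12, -7, 8, -4)ᵀ.
Then v_1 = N · v_2 = (4, -2, 0, 0)ᵀ.

Sanity check: (A − (5)·I) v_1 = (0, 0, 0, 0)ᵀ = 0. ✓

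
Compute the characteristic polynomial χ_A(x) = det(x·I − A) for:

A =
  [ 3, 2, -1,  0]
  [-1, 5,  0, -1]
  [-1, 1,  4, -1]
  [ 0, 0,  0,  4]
x^4 - 16*x^3 + 96*x^2 - 256*x + 256

Expanding det(x·I − A) (e.g. by cofactor expansion or by noting that A is similar to its Jordan form J, which has the same characteristic polynomial as A) gives
  χ_A(x) = x^4 - 16*x^3 + 96*x^2 - 256*x + 256
which factors as (x - 4)^4. The eigenvalues (with algebraic multiplicities) are λ = 4 with multiplicity 4.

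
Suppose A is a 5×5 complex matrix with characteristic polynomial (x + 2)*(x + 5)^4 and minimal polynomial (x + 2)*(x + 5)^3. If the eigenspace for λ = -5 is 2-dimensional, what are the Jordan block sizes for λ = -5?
Block sizes for λ = -5: [3, 1]

Step 1 — from the characteristic polynomial, algebraic multiplicity of λ = -5 is 4. From dim ker(A − (-5)·I) = 2, there are exactly 2 Jordan blocks for λ = -5.
Step 2 — from the minimal polynomial, the factor (x + 5)^3 tells us the largest block for λ = -5 has size 3.
Step 3 — with total size 4, 2 blocks, and largest block 3, the block sizes (in nonincreasing order) are [3, 1].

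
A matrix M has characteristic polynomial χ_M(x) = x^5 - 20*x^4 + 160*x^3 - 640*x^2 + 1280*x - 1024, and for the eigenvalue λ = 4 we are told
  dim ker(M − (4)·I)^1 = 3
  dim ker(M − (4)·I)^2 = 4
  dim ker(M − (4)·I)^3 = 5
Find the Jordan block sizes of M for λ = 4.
Block sizes for λ = 4: [3, 1, 1]

From the dimensions of kernels of powers, the number of Jordan blocks of size at least j is d_j − d_{j−1} where d_j = dim ker(N^j) (with d_0 = 0). Computing the differences gives [3, 1, 1].
The number of blocks of size exactly k is (#blocks of size ≥ k) − (#blocks of size ≥ k + 1), so the partition is: 2 block(s) of size 1, 1 block(s) of size 3.
In nonincreasing order the block sizes are [3, 1, 1].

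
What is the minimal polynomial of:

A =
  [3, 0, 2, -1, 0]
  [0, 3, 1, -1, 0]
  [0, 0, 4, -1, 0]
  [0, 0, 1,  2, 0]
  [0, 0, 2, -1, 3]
x^3 - 9*x^2 + 27*x - 27

The characteristic polynomial is χ_A(x) = (x - 3)^5, so the eigenvalues are known. The minimal polynomial is
  m_A(x) = Π_λ (x − λ)^{k_λ}
where k_λ is the size of the *largest* Jordan block for λ (equivalently, the smallest k with (A − λI)^k v = 0 for every generalised eigenvector v of λ).

  λ = 3: largest Jordan block has size 3, contributing (x − 3)^3

So m_A(x) = (x - 3)^3 = x^3 - 9*x^2 + 27*x - 27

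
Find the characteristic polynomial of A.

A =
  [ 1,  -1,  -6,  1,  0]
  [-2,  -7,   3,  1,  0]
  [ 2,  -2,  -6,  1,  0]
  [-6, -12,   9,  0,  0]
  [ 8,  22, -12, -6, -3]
x^5 + 15*x^4 + 90*x^3 + 270*x^2 + 405*x + 243

Expanding det(x·I − A) (e.g. by cofactor expansion or by noting that A is similar to its Jordan form J, which has the same characteristic polynomial as A) gives
  χ_A(x) = x^5 + 15*x^4 + 90*x^3 + 270*x^2 + 405*x + 243
which factors as (x + 3)^5. The eigenvalues (with algebraic multiplicities) are λ = -3 with multiplicity 5.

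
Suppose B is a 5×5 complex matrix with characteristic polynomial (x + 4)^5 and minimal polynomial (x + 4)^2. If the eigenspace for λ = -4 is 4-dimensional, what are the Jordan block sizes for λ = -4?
Block sizes for λ = -4: [2, 1, 1, 1]

Step 1 — from the characteristic polynomial, algebraic multiplicity of λ = -4 is 5. From dim ker(B − (-4)·I) = 4, there are exactly 4 Jordan blocks for λ = -4.
Step 2 — from the minimal polynomial, the factor (x + 4)^2 tells us the largest block for λ = -4 has size 2.
Step 3 — with total size 5, 4 blocks, and largest block 2, the block sizes (in nonincreasing order) are [2, 1, 1, 1].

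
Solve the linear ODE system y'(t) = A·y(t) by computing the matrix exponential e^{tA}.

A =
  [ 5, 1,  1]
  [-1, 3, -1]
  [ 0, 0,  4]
e^{tA} =
  [t*exp(4*t) + exp(4*t), t*exp(4*t), t*exp(4*t)]
  [-t*exp(4*t), -t*exp(4*t) + exp(4*t), -t*exp(4*t)]
  [0, 0, exp(4*t)]

Strategy: write A = P · J · P⁻¹ where J is a Jordan canonical form, so e^{tA} = P · e^{tJ} · P⁻¹, and e^{tJ} can be computed block-by-block.

A has Jordan form
J =
  [4, 1, 0]
  [0, 4, 0]
  [0, 0, 4]
(up to reordering of blocks).

Per-block formulas:
  For a 1×1 block at λ = 4: exp(t · [4]) = [e^(4t)].
  For a 2×2 Jordan block J_2(4): exp(t · J_2(4)) = e^(4t)·(I + t·N), where N is the 2×2 nilpotent shift.

After assembling e^{tJ} and conjugating by P, we get:

e^{tA} =
  [t*exp(4*t) + exp(4*t), t*exp(4*t), t*exp(4*t)]
  [-t*exp(4*t), -t*exp(4*t) + exp(4*t), -t*exp(4*t)]
  [0, 0, exp(4*t)]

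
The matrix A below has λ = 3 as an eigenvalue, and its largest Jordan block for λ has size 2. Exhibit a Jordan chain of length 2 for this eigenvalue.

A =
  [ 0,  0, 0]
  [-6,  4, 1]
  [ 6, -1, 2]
A Jordan chain for λ = 3 of length 2:
v_1 = (0, 1, -1)ᵀ
v_2 = (0, 1, 0)ᵀ

Let N = A − (3)·I. We want v_2 with N^2 v_2 = 0 but N^1 v_2 ≠ 0; then v_{j-1} := N · v_j for j = 2, …, 2.

Pick v_2 = (0, 1, 0)ᵀ.
Then v_1 = N · v_2 = (0, 1, -1)ᵀ.

Sanity check: (A − (3)·I) v_1 = (0, 0, 0)ᵀ = 0. ✓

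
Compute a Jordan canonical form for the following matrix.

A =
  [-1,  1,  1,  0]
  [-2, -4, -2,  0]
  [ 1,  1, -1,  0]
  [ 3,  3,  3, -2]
J_2(-2) ⊕ J_1(-2) ⊕ J_1(-2)

The characteristic polynomial is
  det(x·I − A) = x^4 + 8*x^3 + 24*x^2 + 32*x + 16 = (x + 2)^4

Eigenvalues and multiplicities (the geometric multiplicity of λ is n − rank(A − λI), which equals the number of Jordan blocks for λ):
  λ = -2: algebraic multiplicity = 4, geometric multiplicity = 3

Determining the block sizes for each eigenvalue:
  λ = -2: 3 blocks summing to 4 forces exactly one block of size 2 and the rest size 1 → block sizes [2, 1, 1]

Assembling the blocks gives a Jordan form
J =
  [-2,  1,  0,  0]
  [ 0, -2,  0,  0]
  [ 0,  0, -2,  0]
  [ 0,  0,  0, -2]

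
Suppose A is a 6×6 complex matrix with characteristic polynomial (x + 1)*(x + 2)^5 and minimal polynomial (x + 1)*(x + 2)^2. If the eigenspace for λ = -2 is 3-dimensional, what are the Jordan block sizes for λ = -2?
Block sizes for λ = -2: [2, 2, 1]

Step 1 — from the characteristic polynomial, algebraic multiplicity of λ = -2 is 5. From dim ker(A − (-2)·I) = 3, there are exactly 3 Jordan blocks for λ = -2.
Step 2 — from the minimal polynomial, the factor (x + 2)^2 tells us the largest block for λ = -2 has size 2.
Step 3 — with total size 5, 3 blocks, and largest block 2, the block sizes (in nonincreasing order) are [2, 2, 1].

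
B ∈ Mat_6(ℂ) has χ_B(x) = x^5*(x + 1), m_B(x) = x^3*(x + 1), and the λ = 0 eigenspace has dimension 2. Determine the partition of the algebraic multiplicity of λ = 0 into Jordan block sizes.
Block sizes for λ = 0: [3, 2]

Step 1 — from the characteristic polynomial, algebraic multiplicity of λ = 0 is 5. From dim ker(B − (0)·I) = 2, there are exactly 2 Jordan blocks for λ = 0.
Step 2 — from the minimal polynomial, the factor (x − 0)^3 tells us the largest block for λ = 0 has size 3.
Step 3 — with total size 5, 2 blocks, and largest block 3, the block sizes (in nonincreasing order) are [3, 2].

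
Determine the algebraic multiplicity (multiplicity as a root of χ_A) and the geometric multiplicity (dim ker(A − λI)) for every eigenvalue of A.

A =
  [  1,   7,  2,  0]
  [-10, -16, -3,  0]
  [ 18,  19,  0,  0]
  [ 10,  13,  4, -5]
λ = -5: alg = 4, geom = 2

Step 1 — factor the characteristic polynomial to read off the algebraic multiplicities:
  χ_A(x) = (x + 5)^4

Step 2 — compute geometric multiplicities via the rank-nullity identity g(λ) = n − rank(A − λI):
  rank(A − (-5)·I) = 2, so dim ker(A − (-5)·I) = n − 2 = 2

Summary:
  λ = -5: algebraic multiplicity = 4, geometric multiplicity = 2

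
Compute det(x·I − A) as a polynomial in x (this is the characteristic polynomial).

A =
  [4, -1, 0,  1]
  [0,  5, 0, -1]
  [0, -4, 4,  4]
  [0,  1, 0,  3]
x^4 - 16*x^3 + 96*x^2 - 256*x + 256

Expanding det(x·I − A) (e.g. by cofactor expansion or by noting that A is similar to its Jordan form J, which has the same characteristic polynomial as A) gives
  χ_A(x) = x^4 - 16*x^3 + 96*x^2 - 256*x + 256
which factors as (x - 4)^4. The eigenvalues (with algebraic multiplicities) are λ = 4 with multiplicity 4.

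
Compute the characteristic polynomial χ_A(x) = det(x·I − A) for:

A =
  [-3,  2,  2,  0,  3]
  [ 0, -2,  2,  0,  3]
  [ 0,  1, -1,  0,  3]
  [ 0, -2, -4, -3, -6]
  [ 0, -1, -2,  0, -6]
x^5 + 15*x^4 + 90*x^3 + 270*x^2 + 405*x + 243

Expanding det(x·I − A) (e.g. by cofactor expansion or by noting that A is similar to its Jordan form J, which has the same characteristic polynomial as A) gives
  χ_A(x) = x^5 + 15*x^4 + 90*x^3 + 270*x^2 + 405*x + 243
which factors as (x + 3)^5. The eigenvalues (with algebraic multiplicities) are λ = -3 with multiplicity 5.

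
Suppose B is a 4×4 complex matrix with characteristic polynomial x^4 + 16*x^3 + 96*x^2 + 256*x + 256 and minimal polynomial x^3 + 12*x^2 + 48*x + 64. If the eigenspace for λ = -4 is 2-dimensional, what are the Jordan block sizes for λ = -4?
Block sizes for λ = -4: [3, 1]

Step 1 — from the characteristic polynomial, algebraic multiplicity of λ = -4 is 4. From dim ker(B − (-4)·I) = 2, there are exactly 2 Jordan blocks for λ = -4.
Step 2 — from the minimal polynomial, the factor (x + 4)^3 tells us the largest block for λ = -4 has size 3.
Step 3 — with total size 4, 2 blocks, and largest block 3, the block sizes (in nonincreasing order) are [3, 1].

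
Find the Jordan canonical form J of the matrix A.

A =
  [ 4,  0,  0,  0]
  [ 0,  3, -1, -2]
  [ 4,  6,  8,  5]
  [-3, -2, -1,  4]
J_1(4) ⊕ J_3(5)

The characteristic polynomial is
  det(x·I − A) = x^4 - 19*x^3 + 135*x^2 - 425*x + 500 = (x - 5)^3*(x - 4)

Eigenvalues and multiplicities (the geometric multiplicity of λ is n − rank(A − λI), which equals the number of Jordan blocks for λ):
  λ = 4: algebraic multiplicity = 1, geometric multiplicity = 1
  λ = 5: algebraic multiplicity = 3, geometric multiplicity = 1

Determining the block sizes for each eigenvalue:
  λ = 4: one block (gm = 1), so the single block has size am = 1 → block sizes [1]
  λ = 5: one block (gm = 1), so the single block has size am = 3 → block sizes [3]

Assembling the blocks gives a Jordan form
J =
  [4, 0, 0, 0]
  [0, 5, 1, 0]
  [0, 0, 5, 1]
  [0, 0, 0, 5]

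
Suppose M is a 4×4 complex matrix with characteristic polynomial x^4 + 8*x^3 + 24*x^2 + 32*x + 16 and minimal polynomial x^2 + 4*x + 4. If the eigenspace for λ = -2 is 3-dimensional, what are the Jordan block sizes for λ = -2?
Block sizes for λ = -2: [2, 1, 1]

Step 1 — from the characteristic polynomial, algebraic multiplicity of λ = -2 is 4. From dim ker(M − (-2)·I) = 3, there are exactly 3 Jordan blocks for λ = -2.
Step 2 — from the minimal polynomial, the factor (x + 2)^2 tells us the largest block for λ = -2 has size 2.
Step 3 — with total size 4, 3 blocks, and largest block 2, the block sizes (in nonincreasing order) are [2, 1, 1].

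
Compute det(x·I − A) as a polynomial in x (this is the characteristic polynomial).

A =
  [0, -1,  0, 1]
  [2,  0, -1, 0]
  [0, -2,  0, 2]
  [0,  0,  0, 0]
x^4

Expanding det(x·I − A) (e.g. by cofactor expansion or by noting that A is similar to its Jordan form J, which has the same characteristic polynomial as A) gives
  χ_A(x) = x^4
which factors as x^4. The eigenvalues (with algebraic multiplicities) are λ = 0 with multiplicity 4.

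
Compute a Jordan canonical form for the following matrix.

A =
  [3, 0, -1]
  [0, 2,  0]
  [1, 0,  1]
J_2(2) ⊕ J_1(2)

The characteristic polynomial is
  det(x·I − A) = x^3 - 6*x^2 + 12*x - 8 = (x - 2)^3

Eigenvalues and multiplicities (the geometric multiplicity of λ is n − rank(A − λI), which equals the number of Jordan blocks for λ):
  λ = 2: algebraic multiplicity = 3, geometric multiplicity = 2

Determining the block sizes for each eigenvalue:
  λ = 2: 2 blocks summing to 3 forces exactly one block of size 2 and the rest size 1 → block sizes [2, 1]

Assembling the blocks gives a Jordan form
J =
  [2, 1, 0]
  [0, 2, 0]
  [0, 0, 2]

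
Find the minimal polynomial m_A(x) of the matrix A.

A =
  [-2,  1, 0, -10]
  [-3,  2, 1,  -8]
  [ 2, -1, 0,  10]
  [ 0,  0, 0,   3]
x^4 - 3*x^3

The characteristic polynomial is χ_A(x) = x^3*(x - 3), so the eigenvalues are known. The minimal polynomial is
  m_A(x) = Π_λ (x − λ)^{k_λ}
where k_λ is the size of the *largest* Jordan block for λ (equivalently, the smallest k with (A − λI)^k v = 0 for every generalised eigenvector v of λ).

  λ = 0: largest Jordan block has size 3, contributing (x − 0)^3
  λ = 3: largest Jordan block has size 1, contributing (x − 3)

So m_A(x) = x^3*(x - 3) = x^4 - 3*x^3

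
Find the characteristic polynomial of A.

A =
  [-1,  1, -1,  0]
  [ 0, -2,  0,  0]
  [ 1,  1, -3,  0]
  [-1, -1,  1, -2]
x^4 + 8*x^3 + 24*x^2 + 32*x + 16

Expanding det(x·I − A) (e.g. by cofactor expansion or by noting that A is similar to its Jordan form J, which has the same characteristic polynomial as A) gives
  χ_A(x) = x^4 + 8*x^3 + 24*x^2 + 32*x + 16
which factors as (x + 2)^4. The eigenvalues (with algebraic multiplicities) are λ = -2 with multiplicity 4.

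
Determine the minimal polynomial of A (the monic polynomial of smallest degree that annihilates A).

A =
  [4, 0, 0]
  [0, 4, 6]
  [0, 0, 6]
x^2 - 10*x + 24

The characteristic polynomial is χ_A(x) = (x - 6)*(x - 4)^2, so the eigenvalues are known. The minimal polynomial is
  m_A(x) = Π_λ (x − λ)^{k_λ}
where k_λ is the size of the *largest* Jordan block for λ (equivalently, the smallest k with (A − λI)^k v = 0 for every generalised eigenvector v of λ).

  λ = 4: largest Jordan block has size 1, contributing (x − 4)
  λ = 6: largest Jordan block has size 1, contributing (x − 6)

So m_A(x) = (x - 6)*(x - 4) = x^2 - 10*x + 24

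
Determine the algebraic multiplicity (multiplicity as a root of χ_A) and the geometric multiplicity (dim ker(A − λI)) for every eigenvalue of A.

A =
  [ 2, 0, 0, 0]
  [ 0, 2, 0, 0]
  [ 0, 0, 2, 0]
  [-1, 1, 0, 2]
λ = 2: alg = 4, geom = 3

Step 1 — factor the characteristic polynomial to read off the algebraic multiplicities:
  χ_A(x) = (x - 2)^4

Step 2 — compute geometric multiplicities via the rank-nullity identity g(λ) = n − rank(A − λI):
  rank(A − (2)·I) = 1, so dim ker(A − (2)·I) = n − 1 = 3

Summary:
  λ = 2: algebraic multiplicity = 4, geometric multiplicity = 3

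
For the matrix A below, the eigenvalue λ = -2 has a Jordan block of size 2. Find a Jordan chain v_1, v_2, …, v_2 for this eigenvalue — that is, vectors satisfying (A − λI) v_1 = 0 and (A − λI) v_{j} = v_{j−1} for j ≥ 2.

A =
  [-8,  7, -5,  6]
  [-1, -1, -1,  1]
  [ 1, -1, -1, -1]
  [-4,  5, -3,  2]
A Jordan chain for λ = -2 of length 2:
v_1 = (-6, -1, 1, -4)ᵀ
v_2 = (1, 0, 0, 0)ᵀ

Let N = A − (-2)·I. We want v_2 with N^2 v_2 = 0 but N^1 v_2 ≠ 0; then v_{j-1} := N · v_j for j = 2, …, 2.

Pick v_2 = (1, 0, 0, 0)ᵀ.
Then v_1 = N · v_2 = (-6, -1, 1, -4)ᵀ.

Sanity check: (A − (-2)·I) v_1 = (0, 0, 0, 0)ᵀ = 0. ✓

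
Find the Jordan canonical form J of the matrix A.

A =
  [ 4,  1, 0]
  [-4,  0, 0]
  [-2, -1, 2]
J_2(2) ⊕ J_1(2)

The characteristic polynomial is
  det(x·I − A) = x^3 - 6*x^2 + 12*x - 8 = (x - 2)^3

Eigenvalues and multiplicities (the geometric multiplicity of λ is n − rank(A − λI), which equals the number of Jordan blocks for λ):
  λ = 2: algebraic multiplicity = 3, geometric multiplicity = 2

Determining the block sizes for each eigenvalue:
  λ = 2: 2 blocks summing to 3 forces exactly one block of size 2 and the rest size 1 → block sizes [2, 1]

Assembling the blocks gives a Jordan form
J =
  [2, 1, 0]
  [0, 2, 0]
  [0, 0, 2]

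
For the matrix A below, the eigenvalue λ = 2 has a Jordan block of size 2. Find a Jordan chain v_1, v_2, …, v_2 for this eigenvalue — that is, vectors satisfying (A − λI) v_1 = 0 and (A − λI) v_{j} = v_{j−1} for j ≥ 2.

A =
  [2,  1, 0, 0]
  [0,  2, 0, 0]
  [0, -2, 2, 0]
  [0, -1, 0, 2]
A Jordan chain for λ = 2 of length 2:
v_1 = (1, 0, -2, -1)ᵀ
v_2 = (0, 1, 0, 0)ᵀ

Let N = A − (2)·I. We want v_2 with N^2 v_2 = 0 but N^1 v_2 ≠ 0; then v_{j-1} := N · v_j for j = 2, …, 2.

Pick v_2 = (0, 1, 0, 0)ᵀ.
Then v_1 = N · v_2 = (1, 0, -2, -1)ᵀ.

Sanity check: (A − (2)·I) v_1 = (0, 0, 0, 0)ᵀ = 0. ✓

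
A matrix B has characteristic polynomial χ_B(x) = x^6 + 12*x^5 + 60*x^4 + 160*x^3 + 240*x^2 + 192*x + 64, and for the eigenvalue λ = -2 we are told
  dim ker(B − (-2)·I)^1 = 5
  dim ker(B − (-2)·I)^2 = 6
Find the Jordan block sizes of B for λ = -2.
Block sizes for λ = -2: [2, 1, 1, 1, 1]

From the dimensions of kernels of powers, the number of Jordan blocks of size at least j is d_j − d_{j−1} where d_j = dim ker(N^j) (with d_0 = 0). Computing the differences gives [5, 1].
The number of blocks of size exactly k is (#blocks of size ≥ k) − (#blocks of size ≥ k + 1), so the partition is: 4 block(s) of size 1, 1 block(s) of size 2.
In nonincreasing order the block sizes are [2, 1, 1, 1, 1].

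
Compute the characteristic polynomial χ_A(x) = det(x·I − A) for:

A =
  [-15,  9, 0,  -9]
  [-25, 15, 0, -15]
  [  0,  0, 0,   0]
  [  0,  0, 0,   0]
x^4

Expanding det(x·I − A) (e.g. by cofactor expansion or by noting that A is similar to its Jordan form J, which has the same characteristic polynomial as A) gives
  χ_A(x) = x^4
which factors as x^4. The eigenvalues (with algebraic multiplicities) are λ = 0 with multiplicity 4.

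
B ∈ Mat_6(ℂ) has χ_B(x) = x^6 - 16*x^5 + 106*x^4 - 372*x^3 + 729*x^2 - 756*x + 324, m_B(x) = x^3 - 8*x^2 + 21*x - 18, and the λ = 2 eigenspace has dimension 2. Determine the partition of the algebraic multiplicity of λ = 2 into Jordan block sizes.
Block sizes for λ = 2: [1, 1]

Step 1 — from the characteristic polynomial, algebraic multiplicity of λ = 2 is 2. From dim ker(B − (2)·I) = 2, there are exactly 2 Jordan blocks for λ = 2.
Step 2 — from the minimal polynomial, the factor (x − 2) tells us the largest block for λ = 2 has size 1.
Step 3 — with total size 2, 2 blocks, and largest block 1, the block sizes (in nonincreasing order) are [1, 1].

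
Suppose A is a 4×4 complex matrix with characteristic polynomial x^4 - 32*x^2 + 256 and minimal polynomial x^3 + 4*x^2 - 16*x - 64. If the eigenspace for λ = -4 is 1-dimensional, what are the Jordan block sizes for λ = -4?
Block sizes for λ = -4: [2]

Step 1 — from the characteristic polynomial, algebraic multiplicity of λ = -4 is 2. From dim ker(A − (-4)·I) = 1, there are exactly 1 Jordan blocks for λ = -4.
Step 2 — from the minimal polynomial, the factor (x + 4)^2 tells us the largest block for λ = -4 has size 2.
Step 3 — with total size 2, 1 blocks, and largest block 2, the block sizes (in nonincreasing order) are [2].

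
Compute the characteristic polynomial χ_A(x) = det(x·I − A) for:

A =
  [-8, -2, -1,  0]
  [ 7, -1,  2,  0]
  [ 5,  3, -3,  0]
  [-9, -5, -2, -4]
x^4 + 16*x^3 + 96*x^2 + 256*x + 256

Expanding det(x·I − A) (e.g. by cofactor expansion or by noting that A is similar to its Jordan form J, which has the same characteristic polynomial as A) gives
  χ_A(x) = x^4 + 16*x^3 + 96*x^2 + 256*x + 256
which factors as (x + 4)^4. The eigenvalues (with algebraic multiplicities) are λ = -4 with multiplicity 4.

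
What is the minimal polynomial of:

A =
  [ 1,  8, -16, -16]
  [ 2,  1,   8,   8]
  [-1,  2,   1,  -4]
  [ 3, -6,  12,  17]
x^2 - 10*x + 25

The characteristic polynomial is χ_A(x) = (x - 5)^4, so the eigenvalues are known. The minimal polynomial is
  m_A(x) = Π_λ (x − λ)^{k_λ}
where k_λ is the size of the *largest* Jordan block for λ (equivalently, the smallest k with (A − λI)^k v = 0 for every generalised eigenvector v of λ).

  λ = 5: largest Jordan block has size 2, contributing (x − 5)^2

So m_A(x) = (x - 5)^2 = x^2 - 10*x + 25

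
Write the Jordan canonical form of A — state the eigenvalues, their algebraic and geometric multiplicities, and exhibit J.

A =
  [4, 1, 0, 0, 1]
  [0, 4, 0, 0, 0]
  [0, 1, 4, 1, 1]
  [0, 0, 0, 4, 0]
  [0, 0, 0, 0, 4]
J_2(4) ⊕ J_2(4) ⊕ J_1(4)

The characteristic polynomial is
  det(x·I − A) = x^5 - 20*x^4 + 160*x^3 - 640*x^2 + 1280*x - 1024 = (x - 4)^5

Eigenvalues and multiplicities (the geometric multiplicity of λ is n − rank(A − λI), which equals the number of Jordan blocks for λ):
  λ = 4: algebraic multiplicity = 5, geometric multiplicity = 3

Determining the block sizes for each eigenvalue:
  λ = 4: with am = 5 and gm = 3, the partition is not yet determined (e.g. several partitions of 5 into 3 parts exist). Let N = A − (4)·I. Computing rank(N^1) = 2, rank(N^2) = 0; the number of blocks of size ≥ j is rank(N^{j−1}) − rank(N^j), giving [3, 2]. So we have 2 block(s) of size 2, 1 block(s) of size 1 → block sizes [2, 2, 1]

Assembling the blocks gives a Jordan form
J =
  [4, 1, 0, 0, 0]
  [0, 4, 0, 0, 0]
  [0, 0, 4, 1, 0]
  [0, 0, 0, 4, 0]
  [0, 0, 0, 0, 4]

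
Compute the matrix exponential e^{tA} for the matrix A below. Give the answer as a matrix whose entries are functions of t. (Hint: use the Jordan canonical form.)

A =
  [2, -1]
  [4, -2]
e^{tA} =
  [2*t + 1, -t]
  [4*t, 1 - 2*t]

Strategy: write A = P · J · P⁻¹ where J is a Jordan canonical form, so e^{tA} = P · e^{tJ} · P⁻¹, and e^{tJ} can be computed block-by-block.

A has Jordan form
J =
  [0, 1]
  [0, 0]
(up to reordering of blocks).

Per-block formulas:
  For a 2×2 Jordan block J_2(0): exp(t · J_2(0)) = e^(0t)·(I + t·N), where N is the 2×2 nilpotent shift.

After assembling e^{tJ} and conjugating by P, we get:

e^{tA} =
  [2*t + 1, -t]
  [4*t, 1 - 2*t]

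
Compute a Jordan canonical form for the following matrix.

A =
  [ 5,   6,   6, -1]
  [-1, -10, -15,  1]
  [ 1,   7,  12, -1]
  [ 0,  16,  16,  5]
J_1(-3) ⊕ J_3(5)

The characteristic polynomial is
  det(x·I − A) = x^4 - 12*x^3 + 30*x^2 + 100*x - 375 = (x - 5)^3*(x + 3)

Eigenvalues and multiplicities (the geometric multiplicity of λ is n − rank(A − λI), which equals the number of Jordan blocks for λ):
  λ = -3: algebraic multiplicity = 1, geometric multiplicity = 1
  λ = 5: algebraic multiplicity = 3, geometric multiplicity = 1

Determining the block sizes for each eigenvalue:
  λ = -3: one block (gm = 1), so the single block has size am = 1 → block sizes [1]
  λ = 5: one block (gm = 1), so the single block has size am = 3 → block sizes [3]

Assembling the blocks gives a Jordan form
J =
  [-3, 0, 0, 0]
  [ 0, 5, 1, 0]
  [ 0, 0, 5, 1]
  [ 0, 0, 0, 5]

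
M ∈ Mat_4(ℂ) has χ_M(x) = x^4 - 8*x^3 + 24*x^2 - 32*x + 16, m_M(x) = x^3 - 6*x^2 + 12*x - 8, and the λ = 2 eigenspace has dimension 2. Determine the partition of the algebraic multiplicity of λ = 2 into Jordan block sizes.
Block sizes for λ = 2: [3, 1]

Step 1 — from the characteristic polynomial, algebraic multiplicity of λ = 2 is 4. From dim ker(M − (2)·I) = 2, there are exactly 2 Jordan blocks for λ = 2.
Step 2 — from the minimal polynomial, the factor (x − 2)^3 tells us the largest block for λ = 2 has size 3.
Step 3 — with total size 4, 2 blocks, and largest block 3, the block sizes (in nonincreasing order) are [3, 1].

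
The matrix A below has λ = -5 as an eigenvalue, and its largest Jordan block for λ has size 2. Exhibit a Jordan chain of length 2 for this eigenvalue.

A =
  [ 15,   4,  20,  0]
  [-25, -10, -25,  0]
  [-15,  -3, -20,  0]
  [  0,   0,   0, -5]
A Jordan chain for λ = -5 of length 2:
v_1 = (20, -25, -15, 0)ᵀ
v_2 = (1, 0, 0, 0)ᵀ

Let N = A − (-5)·I. We want v_2 with N^2 v_2 = 0 but N^1 v_2 ≠ 0; then v_{j-1} := N · v_j for j = 2, …, 2.

Pick v_2 = (1, 0, 0, 0)ᵀ.
Then v_1 = N · v_2 = (20, -25, -15, 0)ᵀ.

Sanity check: (A − (-5)·I) v_1 = (0, 0, 0, 0)ᵀ = 0. ✓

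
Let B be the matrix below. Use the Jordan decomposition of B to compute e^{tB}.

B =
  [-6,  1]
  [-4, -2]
e^{tB} =
  [-2*t*exp(-4*t) + exp(-4*t), t*exp(-4*t)]
  [-4*t*exp(-4*t), 2*t*exp(-4*t) + exp(-4*t)]

Strategy: write B = P · J · P⁻¹ where J is a Jordan canonical form, so e^{tB} = P · e^{tJ} · P⁻¹, and e^{tJ} can be computed block-by-block.

B has Jordan form
J =
  [-4,  1]
  [ 0, -4]
(up to reordering of blocks).

Per-block formulas:
  For a 2×2 Jordan block J_2(-4): exp(t · J_2(-4)) = e^(-4t)·(I + t·N), where N is the 2×2 nilpotent shift.

After assembling e^{tJ} and conjugating by P, we get:

e^{tB} =
  [-2*t*exp(-4*t) + exp(-4*t), t*exp(-4*t)]
  [-4*t*exp(-4*t), 2*t*exp(-4*t) + exp(-4*t)]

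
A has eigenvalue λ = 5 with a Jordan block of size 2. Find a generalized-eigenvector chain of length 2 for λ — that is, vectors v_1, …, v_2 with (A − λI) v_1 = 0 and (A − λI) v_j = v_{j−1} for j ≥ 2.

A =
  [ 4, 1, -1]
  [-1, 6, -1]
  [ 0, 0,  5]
A Jordan chain for λ = 5 of length 2:
v_1 = (-1, -1, 0)ᵀ
v_2 = (1, 0, 0)ᵀ

Let N = A − (5)·I. We want v_2 with N^2 v_2 = 0 but N^1 v_2 ≠ 0; then v_{j-1} := N · v_j for j = 2, …, 2.

Pick v_2 = (1, 0, 0)ᵀ.
Then v_1 = N · v_2 = (-1, -1, 0)ᵀ.

Sanity check: (A − (5)·I) v_1 = (0, 0, 0)ᵀ = 0. ✓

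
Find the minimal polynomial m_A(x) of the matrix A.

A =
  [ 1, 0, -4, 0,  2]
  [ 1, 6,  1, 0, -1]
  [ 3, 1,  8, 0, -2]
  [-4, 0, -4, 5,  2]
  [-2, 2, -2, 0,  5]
x^3 - 15*x^2 + 75*x - 125

The characteristic polynomial is χ_A(x) = (x - 5)^5, so the eigenvalues are known. The minimal polynomial is
  m_A(x) = Π_λ (x − λ)^{k_λ}
where k_λ is the size of the *largest* Jordan block for λ (equivalently, the smallest k with (A − λI)^k v = 0 for every generalised eigenvector v of λ).

  λ = 5: largest Jordan block has size 3, contributing (x − 5)^3

So m_A(x) = (x - 5)^3 = x^3 - 15*x^2 + 75*x - 125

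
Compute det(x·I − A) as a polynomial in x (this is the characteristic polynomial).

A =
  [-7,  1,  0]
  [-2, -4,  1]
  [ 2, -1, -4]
x^3 + 15*x^2 + 75*x + 125

Expanding det(x·I − A) (e.g. by cofactor expansion or by noting that A is similar to its Jordan form J, which has the same characteristic polynomial as A) gives
  χ_A(x) = x^3 + 15*x^2 + 75*x + 125
which factors as (x + 5)^3. The eigenvalues (with algebraic multiplicities) are λ = -5 with multiplicity 3.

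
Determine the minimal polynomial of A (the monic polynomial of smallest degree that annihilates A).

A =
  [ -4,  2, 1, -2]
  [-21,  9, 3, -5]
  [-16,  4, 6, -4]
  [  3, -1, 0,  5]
x^2 - 8*x + 16

The characteristic polynomial is χ_A(x) = (x - 4)^4, so the eigenvalues are known. The minimal polynomial is
  m_A(x) = Π_λ (x − λ)^{k_λ}
where k_λ is the size of the *largest* Jordan block for λ (equivalently, the smallest k with (A − λI)^k v = 0 for every generalised eigenvector v of λ).

  λ = 4: largest Jordan block has size 2, contributing (x − 4)^2

So m_A(x) = (x - 4)^2 = x^2 - 8*x + 16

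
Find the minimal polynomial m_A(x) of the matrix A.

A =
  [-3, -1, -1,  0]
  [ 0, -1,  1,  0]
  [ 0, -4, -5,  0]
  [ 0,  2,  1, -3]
x^3 + 9*x^2 + 27*x + 27

The characteristic polynomial is χ_A(x) = (x + 3)^4, so the eigenvalues are known. The minimal polynomial is
  m_A(x) = Π_λ (x − λ)^{k_λ}
where k_λ is the size of the *largest* Jordan block for λ (equivalently, the smallest k with (A − λI)^k v = 0 for every generalised eigenvector v of λ).

  λ = -3: largest Jordan block has size 3, contributing (x + 3)^3

So m_A(x) = (x + 3)^3 = x^3 + 9*x^2 + 27*x + 27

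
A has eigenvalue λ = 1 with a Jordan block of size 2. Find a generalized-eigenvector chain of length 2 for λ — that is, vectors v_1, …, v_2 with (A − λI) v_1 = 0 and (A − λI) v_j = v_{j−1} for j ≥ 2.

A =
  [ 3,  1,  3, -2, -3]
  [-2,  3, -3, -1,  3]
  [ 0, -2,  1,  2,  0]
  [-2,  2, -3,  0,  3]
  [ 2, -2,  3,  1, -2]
A Jordan chain for λ = 1 of length 2:
v_1 = (2, -2, 0, -2, 2)ᵀ
v_2 = (1, 0, 0, 0, 0)ᵀ

Let N = A − (1)·I. We want v_2 with N^2 v_2 = 0 but N^1 v_2 ≠ 0; then v_{j-1} := N · v_j for j = 2, …, 2.

Pick v_2 = (1, 0, 0, 0, 0)ᵀ.
Then v_1 = N · v_2 = (2, -2, 0, -2, 2)ᵀ.

Sanity check: (A − (1)·I) v_1 = (0, 0, 0, 0, 0)ᵀ = 0. ✓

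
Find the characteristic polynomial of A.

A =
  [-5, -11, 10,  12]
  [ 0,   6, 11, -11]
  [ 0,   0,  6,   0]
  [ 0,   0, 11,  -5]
x^4 - 2*x^3 - 59*x^2 + 60*x + 900

Expanding det(x·I − A) (e.g. by cofactor expansion or by noting that A is similar to its Jordan form J, which has the same characteristic polynomial as A) gives
  χ_A(x) = x^4 - 2*x^3 - 59*x^2 + 60*x + 900
which factors as (x - 6)^2*(x + 5)^2. The eigenvalues (with algebraic multiplicities) are λ = -5 with multiplicity 2, λ = 6 with multiplicity 2.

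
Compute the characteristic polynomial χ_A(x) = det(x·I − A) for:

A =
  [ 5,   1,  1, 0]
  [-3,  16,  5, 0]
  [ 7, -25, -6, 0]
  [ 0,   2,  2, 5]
x^4 - 20*x^3 + 150*x^2 - 500*x + 625

Expanding det(x·I − A) (e.g. by cofactor expansion or by noting that A is similar to its Jordan form J, which has the same characteristic polynomial as A) gives
  χ_A(x) = x^4 - 20*x^3 + 150*x^2 - 500*x + 625
which factors as (x - 5)^4. The eigenvalues (with algebraic multiplicities) are λ = 5 with multiplicity 4.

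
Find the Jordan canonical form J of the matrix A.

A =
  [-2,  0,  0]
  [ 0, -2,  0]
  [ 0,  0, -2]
J_1(-2) ⊕ J_1(-2) ⊕ J_1(-2)

The characteristic polynomial is
  det(x·I − A) = x^3 + 6*x^2 + 12*x + 8 = (x + 2)^3

Eigenvalues and multiplicities (the geometric multiplicity of λ is n − rank(A − λI), which equals the number of Jordan blocks for λ):
  λ = -2: algebraic multiplicity = 3, geometric multiplicity = 3

Determining the block sizes for each eigenvalue:
  λ = -2: gm = am = 3, so every block has size 1 → block sizes [1, 1, 1]

Assembling the blocks gives a Jordan form
J =
  [-2,  0,  0]
  [ 0, -2,  0]
  [ 0,  0, -2]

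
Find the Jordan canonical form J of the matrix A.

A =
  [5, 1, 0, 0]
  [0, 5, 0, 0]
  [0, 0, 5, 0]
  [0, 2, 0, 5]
J_2(5) ⊕ J_1(5) ⊕ J_1(5)

The characteristic polynomial is
  det(x·I − A) = x^4 - 20*x^3 + 150*x^2 - 500*x + 625 = (x - 5)^4

Eigenvalues and multiplicities (the geometric multiplicity of λ is n − rank(A − λI), which equals the number of Jordan blocks for λ):
  λ = 5: algebraic multiplicity = 4, geometric multiplicity = 3

Determining the block sizes for each eigenvalue:
  λ = 5: 3 blocks summing to 4 forces exactly one block of size 2 and the rest size 1 → block sizes [2, 1, 1]

Assembling the blocks gives a Jordan form
J =
  [5, 1, 0, 0]
  [0, 5, 0, 0]
  [0, 0, 5, 0]
  [0, 0, 0, 5]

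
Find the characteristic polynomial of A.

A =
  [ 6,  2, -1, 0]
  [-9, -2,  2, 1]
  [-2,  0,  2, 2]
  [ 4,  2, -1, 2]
x^4 - 8*x^3 + 24*x^2 - 32*x + 16

Expanding det(x·I − A) (e.g. by cofactor expansion or by noting that A is similar to its Jordan form J, which has the same characteristic polynomial as A) gives
  χ_A(x) = x^4 - 8*x^3 + 24*x^2 - 32*x + 16
which factors as (x - 2)^4. The eigenvalues (with algebraic multiplicities) are λ = 2 with multiplicity 4.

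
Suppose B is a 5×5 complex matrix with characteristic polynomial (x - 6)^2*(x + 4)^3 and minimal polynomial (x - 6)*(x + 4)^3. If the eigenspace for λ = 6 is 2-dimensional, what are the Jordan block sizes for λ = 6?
Block sizes for λ = 6: [1, 1]

Step 1 — from the characteristic polynomial, algebraic multiplicity of λ = 6 is 2. From dim ker(B − (6)·I) = 2, there are exactly 2 Jordan blocks for λ = 6.
Step 2 — from the minimal polynomial, the factor (x − 6) tells us the largest block for λ = 6 has size 1.
Step 3 — with total size 2, 2 blocks, and largest block 1, the block sizes (in nonincreasing order) are [1, 1].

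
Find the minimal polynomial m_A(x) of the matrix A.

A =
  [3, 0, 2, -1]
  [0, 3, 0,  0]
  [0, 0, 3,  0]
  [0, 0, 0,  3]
x^2 - 6*x + 9

The characteristic polynomial is χ_A(x) = (x - 3)^4, so the eigenvalues are known. The minimal polynomial is
  m_A(x) = Π_λ (x − λ)^{k_λ}
where k_λ is the size of the *largest* Jordan block for λ (equivalently, the smallest k with (A − λI)^k v = 0 for every generalised eigenvector v of λ).

  λ = 3: largest Jordan block has size 2, contributing (x − 3)^2

So m_A(x) = (x - 3)^2 = x^2 - 6*x + 9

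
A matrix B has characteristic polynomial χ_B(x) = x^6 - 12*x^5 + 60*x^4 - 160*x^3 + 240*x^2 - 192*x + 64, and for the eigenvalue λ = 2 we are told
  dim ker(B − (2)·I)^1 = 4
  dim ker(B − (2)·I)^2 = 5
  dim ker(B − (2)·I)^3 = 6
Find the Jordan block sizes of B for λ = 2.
Block sizes for λ = 2: [3, 1, 1, 1]

From the dimensions of kernels of powers, the number of Jordan blocks of size at least j is d_j − d_{j−1} where d_j = dim ker(N^j) (with d_0 = 0). Computing the differences gives [4, 1, 1].
The number of blocks of size exactly k is (#blocks of size ≥ k) − (#blocks of size ≥ k + 1), so the partition is: 3 block(s) of size 1, 1 block(s) of size 3.
In nonincreasing order the block sizes are [3, 1, 1, 1].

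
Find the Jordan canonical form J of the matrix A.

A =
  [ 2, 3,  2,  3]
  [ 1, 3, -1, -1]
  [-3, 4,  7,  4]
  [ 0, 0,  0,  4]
J_3(4) ⊕ J_1(4)

The characteristic polynomial is
  det(x·I − A) = x^4 - 16*x^3 + 96*x^2 - 256*x + 256 = (x - 4)^4

Eigenvalues and multiplicities (the geometric multiplicity of λ is n − rank(A − λI), which equals the number of Jordan blocks for λ):
  λ = 4: algebraic multiplicity = 4, geometric multiplicity = 2

Determining the block sizes for each eigenvalue:
  λ = 4: with am = 4 and gm = 2, the partition is not yet determined (e.g. several partitions of 4 into 2 parts exist). Let N = A − (4)·I. Computing rank(N^1) = 2, rank(N^2) = 1, rank(N^3) = 0; the number of blocks of size ≥ j is rank(N^{j−1}) − rank(N^j), giving [2, 1, 1]. So we have 1 block(s) of size 3, 1 block(s) of size 1 → block sizes [3, 1]

Assembling the blocks gives a Jordan form
J =
  [4, 1, 0, 0]
  [0, 4, 1, 0]
  [0, 0, 4, 0]
  [0, 0, 0, 4]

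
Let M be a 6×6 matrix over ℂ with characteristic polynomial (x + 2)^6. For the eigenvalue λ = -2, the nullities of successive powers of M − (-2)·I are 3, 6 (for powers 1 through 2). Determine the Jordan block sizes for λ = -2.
Block sizes for λ = -2: [2, 2, 2]

From the dimensions of kernels of powers, the number of Jordan blocks of size at least j is d_j − d_{j−1} where d_j = dim ker(N^j) (with d_0 = 0). Computing the differences gives [3, 3].
The number of blocks of size exactly k is (#blocks of size ≥ k) − (#blocks of size ≥ k + 1), so the partition is: 3 block(s) of size 2.
In nonincreasing order the block sizes are [2, 2, 2].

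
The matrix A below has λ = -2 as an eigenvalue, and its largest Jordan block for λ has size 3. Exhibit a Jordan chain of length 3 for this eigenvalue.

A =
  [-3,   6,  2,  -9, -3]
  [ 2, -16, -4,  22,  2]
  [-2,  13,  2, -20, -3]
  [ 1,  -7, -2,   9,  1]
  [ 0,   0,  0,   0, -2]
A Jordan chain for λ = -2 of length 3:
v_1 = (-1, 2, -2, 1, 0)ᵀ
v_2 = (6, -14, 13, -7, 0)ᵀ
v_3 = (0, 1, 0, 0, 0)ᵀ

Let N = A − (-2)·I. We want v_3 with N^3 v_3 = 0 but N^2 v_3 ≠ 0; then v_{j-1} := N · v_j for j = 3, …, 2.

Pick v_3 = (0, 1, 0, 0, 0)ᵀ.
Then v_2 = N · v_3 = (6, -14, 13, -7, 0)ᵀ.
Then v_1 = N · v_2 = (-1, 2, -2, 1, 0)ᵀ.

Sanity check: (A − (-2)·I) v_1 = (0, 0, 0, 0, 0)ᵀ = 0. ✓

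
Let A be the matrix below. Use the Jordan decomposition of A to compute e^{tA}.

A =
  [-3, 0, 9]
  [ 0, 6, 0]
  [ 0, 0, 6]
e^{tA} =
  [exp(-3*t), 0, exp(6*t) - exp(-3*t)]
  [0, exp(6*t), 0]
  [0, 0, exp(6*t)]

Strategy: write A = P · J · P⁻¹ where J is a Jordan canonical form, so e^{tA} = P · e^{tJ} · P⁻¹, and e^{tJ} can be computed block-by-block.

A has Jordan form
J =
  [-3, 0, 0]
  [ 0, 6, 0]
  [ 0, 0, 6]
(up to reordering of blocks).

Per-block formulas:
  For a 1×1 block at λ = 6: exp(t · [6]) = [e^(6t)].
  For a 1×1 block at λ = -3: exp(t · [-3]) = [e^(-3t)].

After assembling e^{tJ} and conjugating by P, we get:

e^{tA} =
  [exp(-3*t), 0, exp(6*t) - exp(-3*t)]
  [0, exp(6*t), 0]
  [0, 0, exp(6*t)]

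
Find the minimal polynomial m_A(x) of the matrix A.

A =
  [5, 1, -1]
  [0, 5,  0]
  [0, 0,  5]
x^2 - 10*x + 25

The characteristic polynomial is χ_A(x) = (x - 5)^3, so the eigenvalues are known. The minimal polynomial is
  m_A(x) = Π_λ (x − λ)^{k_λ}
where k_λ is the size of the *largest* Jordan block for λ (equivalently, the smallest k with (A − λI)^k v = 0 for every generalised eigenvector v of λ).

  λ = 5: largest Jordan block has size 2, contributing (x − 5)^2

So m_A(x) = (x - 5)^2 = x^2 - 10*x + 25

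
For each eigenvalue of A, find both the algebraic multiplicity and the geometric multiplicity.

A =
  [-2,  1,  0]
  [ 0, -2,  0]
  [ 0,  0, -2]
λ = -2: alg = 3, geom = 2

Step 1 — factor the characteristic polynomial to read off the algebraic multiplicities:
  χ_A(x) = (x + 2)^3

Step 2 — compute geometric multiplicities via the rank-nullity identity g(λ) = n − rank(A − λI):
  rank(A − (-2)·I) = 1, so dim ker(A − (-2)·I) = n − 1 = 2

Summary:
  λ = -2: algebraic multiplicity = 3, geometric multiplicity = 2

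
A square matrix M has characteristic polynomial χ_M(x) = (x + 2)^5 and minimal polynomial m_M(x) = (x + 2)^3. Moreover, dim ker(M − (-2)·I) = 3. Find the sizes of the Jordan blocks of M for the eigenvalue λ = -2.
Block sizes for λ = -2: [3, 1, 1]

Step 1 — from the characteristic polynomial, algebraic multiplicity of λ = -2 is 5. From dim ker(M − (-2)·I) = 3, there are exactly 3 Jordan blocks for λ = -2.
Step 2 — from the minimal polynomial, the factor (x + 2)^3 tells us the largest block for λ = -2 has size 3.
Step 3 — with total size 5, 3 blocks, and largest block 3, the block sizes (in nonincreasing order) are [3, 1, 1].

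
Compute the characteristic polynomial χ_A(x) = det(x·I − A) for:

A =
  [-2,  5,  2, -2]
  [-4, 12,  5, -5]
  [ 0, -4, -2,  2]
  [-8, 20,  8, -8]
x^4

Expanding det(x·I − A) (e.g. by cofactor expansion or by noting that A is similar to its Jordan form J, which has the same characteristic polynomial as A) gives
  χ_A(x) = x^4
which factors as x^4. The eigenvalues (with algebraic multiplicities) are λ = 0 with multiplicity 4.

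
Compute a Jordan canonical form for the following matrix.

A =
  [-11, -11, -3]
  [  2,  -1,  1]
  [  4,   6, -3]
J_3(-5)

The characteristic polynomial is
  det(x·I − A) = x^3 + 15*x^2 + 75*x + 125 = (x + 5)^3

Eigenvalues and multiplicities (the geometric multiplicity of λ is n − rank(A − λI), which equals the number of Jordan blocks for λ):
  λ = -5: algebraic multiplicity = 3, geometric multiplicity = 1

Determining the block sizes for each eigenvalue:
  λ = -5: one block (gm = 1), so the single block has size am = 3 → block sizes [3]

Assembling the blocks gives a Jordan form
J =
  [-5,  1,  0]
  [ 0, -5,  1]
  [ 0,  0, -5]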